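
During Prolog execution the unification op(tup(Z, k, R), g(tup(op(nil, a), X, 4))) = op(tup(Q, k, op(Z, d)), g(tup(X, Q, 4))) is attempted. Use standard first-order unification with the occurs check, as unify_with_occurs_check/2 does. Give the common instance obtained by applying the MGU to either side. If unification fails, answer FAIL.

op(tup(op(nil, a), k, op(op(nil, a), d)), g(tup(op(nil, a), op(nil, a), 4)))

Decompose op/2: tup(Z, k, R) = tup(Q, k, op(Z, d)),  g(tup(op(nil, a), X, 4)) = g(tup(X, Q, 4)).
Decompose tup/3: Z = Q,  k = k,  R = op(Z, d).
Bind Z := Q; substituting into the one remaining equation that mentions Z gives: R = op(Q, d).
Delete trivial equation k = k.
Bind R := op(Q, d); no other remaining equation mentions R.
Decompose g/1: tup(op(nil, a), X, 4) = tup(X, Q, 4).
Decompose tup/3: op(nil, a) = X,  X = Q,  4 = 4.
Bind X := op(nil, a); substituting into the one remaining equation that mentions X gives: op(nil, a) = Q.
Bind Q := op(nil, a); no other remaining equation mentions Q. Substituting into the earlier bindings gives Z := op(nil, a), R := op(op(nil, a), d).
Delete trivial equation 4 = 4.
Applying the MGU to either side gives op(tup(op(nil, a), k, op(op(nil, a), d)), g(tup(op(nil, a), op(nil, a), 4))).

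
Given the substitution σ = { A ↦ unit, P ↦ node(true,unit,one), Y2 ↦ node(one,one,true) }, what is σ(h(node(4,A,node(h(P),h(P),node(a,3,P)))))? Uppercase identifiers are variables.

Replace each occurrence of A with unit.
Replace each occurrence of P with node(true,unit,one).
Result: h(node(4,unit,node(h(node(true,unit,one)),h(node(true,unit,one)),node(a,3,node(true,unit,one))))).

h(node(4,unit,node(h(node(true,unit,one)),h(node(true,unit,one)),node(a,3,node(true,unit,one)))))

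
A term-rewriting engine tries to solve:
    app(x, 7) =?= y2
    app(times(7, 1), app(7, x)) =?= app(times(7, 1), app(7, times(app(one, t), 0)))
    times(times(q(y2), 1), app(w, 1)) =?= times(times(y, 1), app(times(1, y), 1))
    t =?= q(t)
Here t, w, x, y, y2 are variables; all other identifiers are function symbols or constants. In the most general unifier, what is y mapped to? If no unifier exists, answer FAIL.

Bind y2 := app(x, 7); substituting into the one remaining equation that mentions y2 gives: times(times(q(app(x, 7)), 1), app(w, 1)) =?= times(times(y, 1), app(times(1, y), 1)).
Decompose app/2: times(7, 1) =?= times(7, 1),  app(7, x) =?= app(7, times(app(one, t), 0)).
Delete trivial equation times(7, 1) =?= times(7, 1).
Decompose app/2: 7 =?= 7,  x =?= times(app(one, t), 0).
Delete trivial equation 7 =?= 7.
Bind x := times(app(one, t), 0); substituting into the one remaining equation that mentions x gives: times(times(q(app(times(app(one, t), 0), 7)), 1), app(w, 1)) =?= times(times(y, 1), app(times(1, y), 1)). Substituting into the earlier binding gives y2 := app(times(app(one, t), 0), 7).
Decompose times/2: times(q(app(times(app(one, t), 0), 7)), 1) =?= times(y, 1),  app(w, 1) =?= app(times(1, y), 1).
Decompose times/2: q(app(times(app(one, t), 0), 7)) =?= y,  1 =?= 1.
Bind y := q(app(times(app(one, t), 0), 7)); substituting into the one remaining equation that mentions y gives: app(w, 1) =?= app(times(1, q(app(times(app(one, t), 0), 7))), 1).
Delete trivial equation 1 =?= 1.
Decompose app/2: w =?= times(1, q(app(times(app(one, t), 0), 7))),  1 =?= 1.
Bind w := times(1, q(app(times(app(one, t), 0), 7))); no other remaining equation mentions w.
Delete trivial equation 1 =?= 1.
Occurs check fails: t occurs in q(t); the equation t =?= q(t) has no finite solution.

FAIL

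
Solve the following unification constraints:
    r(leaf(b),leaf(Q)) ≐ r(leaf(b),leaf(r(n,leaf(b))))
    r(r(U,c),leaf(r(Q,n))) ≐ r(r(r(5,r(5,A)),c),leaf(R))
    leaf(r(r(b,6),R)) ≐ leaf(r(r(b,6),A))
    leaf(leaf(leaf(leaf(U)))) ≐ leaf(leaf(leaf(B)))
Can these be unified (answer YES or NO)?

YES

Decompose r/2: leaf(b) ≐ leaf(b),  leaf(Q) ≐ leaf(r(n,leaf(b))).
Delete trivial equation leaf(b) ≐ leaf(b).
Decompose leaf/1: Q ≐ r(n,leaf(b)).
Bind Q := r(n,leaf(b)); substituting into the one remaining equation that mentions Q gives: r(r(U,c),leaf(r(r(n,leaf(b)),n))) ≐ r(r(r(5,r(5,A)),c),leaf(R)).
Decompose r/2: r(U,c) ≐ r(r(5,r(5,A)),c),  leaf(r(r(n,leaf(b)),n)) ≐ leaf(R).
Decompose r/2: U ≐ r(5,r(5,A)),  c ≐ c.
Bind U := r(5,r(5,A)); substituting into the one remaining equation that mentions U gives: leaf(leaf(leaf(leaf(r(5,r(5,A)))))) ≐ leaf(leaf(leaf(B))).
Delete trivial equation c ≐ c.
Decompose leaf/1: r(r(n,leaf(b)),n) ≐ R.
Bind R := r(r(n,leaf(b)),n); substituting into the one remaining equation that mentions R gives: leaf(r(r(b,6),r(r(n,leaf(b)),n))) ≐ leaf(r(r(b,6),A)).
Decompose leaf/1: r(r(b,6),r(r(n,leaf(b)),n)) ≐ r(r(b,6),A).
Decompose r/2: r(b,6) ≐ r(b,6),  r(r(n,leaf(b)),n) ≐ A.
Delete trivial equation r(b,6) ≐ r(b,6).
Bind A := r(r(n,leaf(b)),n); substituting into the remaining equation gives: leaf(leaf(leaf(leaf(r(5,r(5,r(r(n,leaf(b)),n))))))) ≐ leaf(leaf(leaf(B))). Substituting into the earlier binding gives U := r(5,r(5,r(r(n,leaf(b)),n))).
Decompose leaf/1: leaf(leaf(leaf(r(5,r(5,r(r(n,leaf(b)),n)))))) ≐ leaf(leaf(B)).
Decompose leaf/1: leaf(leaf(r(5,r(5,r(r(n,leaf(b)),n))))) ≐ leaf(B).
Decompose leaf/1: leaf(r(5,r(5,r(r(n,leaf(b)),n)))) ≐ B.
Bind B := leaf(r(5,r(5,r(r(n,leaf(b)),n)))).
No equations remain and no clash or occurs-check failure arose, so a unifier exists.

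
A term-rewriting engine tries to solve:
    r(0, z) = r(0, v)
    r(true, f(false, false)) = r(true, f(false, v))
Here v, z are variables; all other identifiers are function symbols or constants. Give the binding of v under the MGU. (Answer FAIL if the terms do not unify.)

Decompose r/2: 0 = 0,  z = v.
Delete trivial equation 0 = 0.
Bind z := v; no other remaining equation mentions z.
Decompose r/2: true = true,  f(false, false) = f(false, v).
Delete trivial equation true = true.
Decompose f/2: false = false,  false = v.
Delete trivial equation false = false.
Bind v := false. Substituting into the earlier binding gives z := false.
MGU = { z ↦ false, v ↦ false }, so v ↦ false.

false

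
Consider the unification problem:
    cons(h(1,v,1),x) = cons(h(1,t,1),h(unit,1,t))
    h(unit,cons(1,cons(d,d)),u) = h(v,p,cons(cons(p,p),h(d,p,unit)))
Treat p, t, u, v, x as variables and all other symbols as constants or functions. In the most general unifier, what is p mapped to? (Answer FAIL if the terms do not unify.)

Decompose cons/2: h(1,v,1) = h(1,t,1),  x = h(unit,1,t).
Decompose h/3: 1 = 1,  v = t,  1 = 1.
Delete trivial equation 1 = 1.
Bind v := t; substituting into the one remaining equation that mentions v gives: h(unit,cons(1,cons(d,d)),u) = h(t,p,cons(cons(p,p),h(d,p,unit))).
Delete trivial equation 1 = 1.
Bind x := h(unit,1,t); no other remaining equation mentions x.
Decompose h/3: unit = t,  cons(1,cons(d,d)) = p,  u = cons(cons(p,p),h(d,p,unit)).
Bind t := unit; no other remaining equation mentions t. Substituting into the earlier bindings gives v := unit, x := h(unit,1,unit).
Bind p := cons(1,cons(d,d)); substituting into the remaining equation gives: u = cons(cons(cons(1,cons(d,d)),cons(1,cons(d,d))),h(d,cons(1,cons(d,d)),unit)).
Bind u := cons(cons(cons(1,cons(d,d)),cons(1,cons(d,d))),h(d,cons(1,cons(d,d)),unit)).
MGU = { v ↦ unit, x ↦ h(unit,1,unit), t ↦ unit, p ↦ cons(1,cons(d,d)), u ↦ cons(cons(cons(1,cons(d,d)),cons(1,cons(d,d))),h(d,cons(1,cons(d,d)),unit)) }, so p ↦ cons(1,cons(d,d)).

cons(1,cons(d,d))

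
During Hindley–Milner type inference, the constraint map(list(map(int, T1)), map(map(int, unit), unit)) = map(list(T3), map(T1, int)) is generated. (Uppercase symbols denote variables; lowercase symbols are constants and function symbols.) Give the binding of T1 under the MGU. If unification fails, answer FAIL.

FAIL

Decompose map/2: list(map(int, T1)) = list(T3),  map(map(int, unit), unit) = map(T1, int).
Decompose list/1: map(int, T1) = T3.
Bind T3 := map(int, T1); no other remaining equation mentions T3.
Decompose map/2: map(int, unit) = T1,  unit = int.
Bind T1 := map(int, unit); no other remaining equation mentions T1. Substituting into the earlier binding gives T3 := map(int, map(int, unit)).
Clash: constants unit and int differ; no unifier exists.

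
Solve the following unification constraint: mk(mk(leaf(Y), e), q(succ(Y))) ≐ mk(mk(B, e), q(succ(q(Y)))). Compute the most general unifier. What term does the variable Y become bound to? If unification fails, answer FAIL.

Decompose mk/2: mk(leaf(Y), e) ≐ mk(B, e),  q(succ(Y)) ≐ q(succ(q(Y))).
Decompose mk/2: leaf(Y) ≐ B,  e ≐ e.
Bind B := leaf(Y); no other remaining equation mentions B.
Delete trivial equation e ≐ e.
Decompose q/1: succ(Y) ≐ succ(q(Y)).
Decompose succ/1: Y ≐ q(Y).
Occurs check fails: Y occurs in q(Y); the equation Y ≐ q(Y) has no finite solution.

FAIL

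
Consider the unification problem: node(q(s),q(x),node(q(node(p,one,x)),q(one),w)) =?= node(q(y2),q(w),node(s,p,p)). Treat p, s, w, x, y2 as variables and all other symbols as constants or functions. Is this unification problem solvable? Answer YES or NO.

Decompose node/3: q(s) =?= q(y2),  q(x) =?= q(w),  node(q(node(p,one,x)),q(one),w) =?= node(s,p,p).
Decompose q/1: s =?= y2.
Bind s := y2; substituting into the one remaining equation that mentions s gives: node(q(node(p,one,x)),q(one),w) =?= node(y2,p,p).
Decompose q/1: x =?= w.
Bind x := w; substituting into the remaining equation gives: node(q(node(p,one,w)),q(one),w) =?= node(y2,p,p).
Decompose node/3: q(node(p,one,w)) =?= y2,  q(one) =?= p,  w =?= p.
Bind y2 := q(node(p,one,w)); no other remaining equation mentions y2. Substituting into the earlier binding gives s := q(node(p,one,w)).
Bind p := q(one); substituting into the remaining equation gives: w =?= q(one). Substituting into the earlier bindings gives s := q(node(q(one),one,w)), y2 := q(node(q(one),one,w)).
Bind w := q(one). Substituting into the earlier bindings gives s := q(node(q(one),one,q(one))), x := q(one), y2 := q(node(q(one),one,q(one))).
No equations remain and no clash or occurs-check failure arose, so a unifier exists.

YES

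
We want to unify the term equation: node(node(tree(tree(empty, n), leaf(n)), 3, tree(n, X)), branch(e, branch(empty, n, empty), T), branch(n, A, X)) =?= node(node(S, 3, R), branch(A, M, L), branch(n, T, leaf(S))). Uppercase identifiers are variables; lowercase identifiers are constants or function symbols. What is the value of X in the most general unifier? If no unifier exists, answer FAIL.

leaf(tree(tree(empty, n), leaf(n)))

Decompose node/3: node(tree(tree(empty, n), leaf(n)), 3, tree(n, X)) =?= node(S, 3, R),  branch(e, branch(empty, n, empty), T) =?= branch(A, M, L),  branch(n, A, X) =?= branch(n, T, leaf(S)).
Decompose node/3: tree(tree(empty, n), leaf(n)) =?= S,  3 =?= 3,  tree(n, X) =?= R.
Bind S := tree(tree(empty, n), leaf(n)); substituting into the one remaining equation that mentions S gives: branch(n, A, X) =?= branch(n, T, leaf(tree(tree(empty, n), leaf(n)))).
Delete trivial equation 3 =?= 3.
Bind R := tree(n, X); no other remaining equation mentions R.
Decompose branch/3: e =?= A,  branch(empty, n, empty) =?= M,  T =?= L.
Bind A := e; substituting into the one remaining equation that mentions A gives: branch(n, e, X) =?= branch(n, T, leaf(tree(tree(empty, n), leaf(n)))).
Bind M := branch(empty, n, empty); no other remaining equation mentions M.
Bind T := L; substituting into the remaining equation gives: branch(n, e, X) =?= branch(n, L, leaf(tree(tree(empty, n), leaf(n)))).
Decompose branch/3: n =?= n,  e =?= L,  X =?= leaf(tree(tree(empty, n), leaf(n))).
Delete trivial equation n =?= n.
Bind L := e; no other remaining equation mentions L. Substituting into the earlier binding gives T := e.
Bind X := leaf(tree(tree(empty, n), leaf(n))). Substituting into the earlier binding gives R := tree(n, leaf(tree(tree(empty, n), leaf(n)))).
MGU = { S ↦ tree(tree(empty, n), leaf(n)), R ↦ tree(n, leaf(tree(tree(empty, n), leaf(n)))), A ↦ e, M ↦ branch(empty, n, empty), T ↦ e, L ↦ e, X ↦ leaf(tree(tree(empty, n), leaf(n))) }, so X ↦ leaf(tree(tree(empty, n), leaf(n))).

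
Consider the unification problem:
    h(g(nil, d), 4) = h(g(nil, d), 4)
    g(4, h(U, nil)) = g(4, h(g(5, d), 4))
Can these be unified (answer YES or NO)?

NO

Delete trivial equation h(g(nil, d), 4) = h(g(nil, d), 4).
Decompose g/2: 4 = 4,  h(U, nil) = h(g(5, d), 4).
Delete trivial equation 4 = 4.
Decompose h/2: U = g(5, d),  nil = 4.
Bind U := g(5, d); no other remaining equation mentions U.
Clash: constants nil and 4 differ; no unifier exists.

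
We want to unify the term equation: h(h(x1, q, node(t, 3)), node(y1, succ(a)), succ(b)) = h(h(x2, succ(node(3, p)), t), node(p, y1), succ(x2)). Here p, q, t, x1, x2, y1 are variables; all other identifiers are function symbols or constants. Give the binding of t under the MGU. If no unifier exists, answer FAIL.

Decompose h/3: h(x1, q, node(t, 3)) = h(x2, succ(node(3, p)), t),  node(y1, succ(a)) = node(p, y1),  succ(b) = succ(x2).
Decompose h/3: x1 = x2,  q = succ(node(3, p)),  node(t, 3) = t.
Bind x1 := x2; no other remaining equation mentions x1.
Bind q := succ(node(3, p)); no other remaining equation mentions q.
Occurs check fails: t occurs in node(t, 3); the equation t = node(t, 3) has no finite solution.

FAIL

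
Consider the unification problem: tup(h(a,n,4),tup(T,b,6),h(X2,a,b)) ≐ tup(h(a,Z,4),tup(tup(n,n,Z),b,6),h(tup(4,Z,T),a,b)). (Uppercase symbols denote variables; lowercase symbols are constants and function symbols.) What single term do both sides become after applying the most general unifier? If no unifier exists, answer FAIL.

tup(h(a,n,4),tup(tup(n,n,n),b,6),h(tup(4,n,tup(n,n,n)),a,b))

Decompose tup/3: h(a,n,4) ≐ h(a,Z,4),  tup(T,b,6) ≐ tup(tup(n,n,Z),b,6),  h(X2,a,b) ≐ h(tup(4,Z,T),a,b).
Decompose h/3: a ≐ a,  n ≐ Z,  4 ≐ 4.
Delete trivial equation a ≐ a.
Bind Z := n; substituting into the 2 remaining equations that mention Z gives: tup(T,b,6) ≐ tup(tup(n,n,n),b,6),  h(X2,a,b) ≐ h(tup(4,n,T),a,b).
Delete trivial equation 4 ≐ 4.
Decompose tup/3: T ≐ tup(n,n,n),  b ≐ b,  6 ≐ 6.
Bind T := tup(n,n,n); substituting into the one remaining equation that mentions T gives: h(X2,a,b) ≐ h(tup(4,n,tup(n,n,n)),a,b).
Delete trivial equation b ≐ b.
Delete trivial equation 6 ≐ 6.
Decompose h/3: X2 ≐ tup(4,n,tup(n,n,n)),  a ≐ a,  b ≐ b.
Bind X2 := tup(4,n,tup(n,n,n)); no other remaining equation mentions X2.
Delete trivial equation a ≐ a.
Delete trivial equation b ≐ b.
Applying the MGU to either side gives tup(h(a,n,4),tup(tup(n,n,n),b,6),h(tup(4,n,tup(n,n,n)),a,b)).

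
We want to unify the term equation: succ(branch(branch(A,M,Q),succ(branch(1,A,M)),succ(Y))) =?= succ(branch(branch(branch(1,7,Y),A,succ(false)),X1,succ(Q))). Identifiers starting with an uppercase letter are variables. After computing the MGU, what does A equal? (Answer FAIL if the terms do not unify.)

branch(1,7,succ(false))

Decompose succ/1: branch(branch(A,M,Q),succ(branch(1,A,M)),succ(Y)) =?= branch(branch(branch(1,7,Y),A,succ(false)),X1,succ(Q)).
Decompose branch/3: branch(A,M,Q) =?= branch(branch(1,7,Y),A,succ(false)),  succ(branch(1,A,M)) =?= X1,  succ(Y) =?= succ(Q).
Decompose branch/3: A =?= branch(1,7,Y),  M =?= A,  Q =?= succ(false).
Bind A := branch(1,7,Y); substituting into the 2 remaining equations that mention A gives: M =?= branch(1,7,Y),  succ(branch(1,branch(1,7,Y),M)) =?= X1.
Bind M := branch(1,7,Y); substituting into the one remaining equation that mentions M gives: succ(branch(1,branch(1,7,Y),branch(1,7,Y))) =?= X1.
Bind Q := succ(false); substituting into the one remaining equation that mentions Q gives: succ(Y) =?= succ(succ(false)).
Bind X1 := succ(branch(1,branch(1,7,Y),branch(1,7,Y))); no other remaining equation mentions X1.
Decompose succ/1: Y =?= succ(false).
Bind Y := succ(false). Substituting into the earlier bindings gives A := branch(1,7,succ(false)), M := branch(1,7,succ(false)), X1 := succ(branch(1,branch(1,7,succ(false)),branch(1,7,succ(false)))).
MGU = { A ↦ branch(1,7,succ(false)), M ↦ branch(1,7,succ(false)), Q ↦ succ(false), X1 ↦ succ(branch(1,branch(1,7,succ(false)),branch(1,7,succ(false)))), Y ↦ succ(false) }, so A ↦ branch(1,7,succ(false)).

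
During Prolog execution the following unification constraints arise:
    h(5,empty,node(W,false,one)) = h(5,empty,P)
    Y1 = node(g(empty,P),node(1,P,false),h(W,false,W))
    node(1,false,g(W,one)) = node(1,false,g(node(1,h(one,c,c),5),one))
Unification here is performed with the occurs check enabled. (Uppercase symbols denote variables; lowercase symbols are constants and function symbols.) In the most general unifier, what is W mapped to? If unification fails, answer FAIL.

node(1,h(one,c,c),5)

Decompose h/3: 5 = 5,  empty = empty,  node(W,false,one) = P.
Delete trivial equation 5 = 5.
Delete trivial equation empty = empty.
Bind P := node(W,false,one); substituting into the one remaining equation that mentions P gives: Y1 = node(g(empty,node(W,false,one)),node(1,node(W,false,one),false),h(W,false,W)).
Bind Y1 := node(g(empty,node(W,false,one)),node(1,node(W,false,one),false),h(W,false,W)); no other remaining equation mentions Y1.
Decompose node/3: 1 = 1,  false = false,  g(W,one) = g(node(1,h(one,c,c),5),one).
Delete trivial equation 1 = 1.
Delete trivial equation false = false.
Decompose g/2: W = node(1,h(one,c,c),5),  one = one.
Bind W := node(1,h(one,c,c),5); no other remaining equation mentions W. Substituting into the earlier bindings gives P := node(node(1,h(one,c,c),5),false,one), Y1 := node(g(empty,node(node(1,h(one,c,c),5),false,one)),node(1,node(node(1,h(one,c,c),5),false,one),false),h(node(1,h(one,c,c),5),false,node(1,h(one,c,c),5))).
Delete trivial equation one = one.
MGU = { P = node(node(1,h(one,c,c),5),false,one), Y1 = node(g(empty,node(node(1,h(one,c,c),5),false,one)),node(1,node(node(1,h(one,c,c),5),false,one),false),h(node(1,h(one,c,c),5),false,node(1,h(one,c,c),5))), W = node(1,h(one,c,c),5) }, so W = node(1,h(one,c,c),5).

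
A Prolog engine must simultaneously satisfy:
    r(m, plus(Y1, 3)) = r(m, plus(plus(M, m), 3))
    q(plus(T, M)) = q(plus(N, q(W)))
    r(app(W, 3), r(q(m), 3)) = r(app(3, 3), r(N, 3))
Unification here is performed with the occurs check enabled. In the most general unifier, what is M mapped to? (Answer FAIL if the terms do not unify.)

Decompose r/2: m = m,  plus(Y1, 3) = plus(plus(M, m), 3).
Delete trivial equation m = m.
Decompose plus/2: Y1 = plus(M, m),  3 = 3.
Bind Y1 := plus(M, m); no other remaining equation mentions Y1.
Delete trivial equation 3 = 3.
Decompose q/1: plus(T, M) = plus(N, q(W)).
Decompose plus/2: T = N,  M = q(W).
Bind T := N; no other remaining equation mentions T.
Bind M := q(W); no other remaining equation mentions M. Substituting into the earlier binding gives Y1 := plus(q(W), m).
Decompose r/2: app(W, 3) = app(3, 3),  r(q(m), 3) = r(N, 3).
Decompose app/2: W = 3,  3 = 3.
Bind W := 3; no other remaining equation mentions W. Substituting into the earlier bindings gives Y1 := plus(q(3), m), M := q(3).
Delete trivial equation 3 = 3.
Decompose r/2: q(m) = N,  3 = 3.
Bind N := q(m); no other remaining equation mentions N. Substituting into the earlier binding gives T := q(m).
Delete trivial equation 3 = 3.
MGU = { Y1 = plus(q(3), m), T = q(m), M = q(3), W = 3, N = q(m) }, so M = q(3).

q(3)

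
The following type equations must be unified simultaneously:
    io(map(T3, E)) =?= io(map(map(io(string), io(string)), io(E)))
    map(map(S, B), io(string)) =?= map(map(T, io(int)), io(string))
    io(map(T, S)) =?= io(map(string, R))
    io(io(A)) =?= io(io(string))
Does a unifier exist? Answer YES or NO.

Decompose io/1: map(T3, E) =?= map(map(io(string), io(string)), io(E)).
Decompose map/2: T3 =?= map(io(string), io(string)),  E =?= io(E).
Bind T3 := map(io(string), io(string)); no other remaining equation mentions T3.
Occurs check fails: E occurs in io(E); the equation E =?= io(E) has no finite solution.

NO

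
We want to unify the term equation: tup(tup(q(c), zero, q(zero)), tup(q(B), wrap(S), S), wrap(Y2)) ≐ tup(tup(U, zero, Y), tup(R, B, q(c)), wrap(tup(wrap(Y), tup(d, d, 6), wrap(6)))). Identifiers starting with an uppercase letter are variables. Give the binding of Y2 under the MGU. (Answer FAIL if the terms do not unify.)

tup(wrap(q(zero)), tup(d, d, 6), wrap(6))

Decompose tup/3: tup(q(c), zero, q(zero)) ≐ tup(U, zero, Y),  tup(q(B), wrap(S), S) ≐ tup(R, B, q(c)),  wrap(Y2) ≐ wrap(tup(wrap(Y), tup(d, d, 6), wrap(6))).
Decompose tup/3: q(c) ≐ U,  zero ≐ zero,  q(zero) ≐ Y.
Bind U := q(c); no other remaining equation mentions U.
Delete trivial equation zero ≐ zero.
Bind Y := q(zero); substituting into the one remaining equation that mentions Y gives: wrap(Y2) ≐ wrap(tup(wrap(q(zero)), tup(d, d, 6), wrap(6))).
Decompose tup/3: q(B) ≐ R,  wrap(S) ≐ B,  S ≐ q(c).
Bind R := q(B); no other remaining equation mentions R.
Bind B := wrap(S); no other remaining equation mentions B. Substituting into the earlier binding gives R := q(wrap(S)).
Bind S := q(c); no other remaining equation mentions S. Substituting into the earlier bindings gives R := q(wrap(q(c))), B := wrap(q(c)).
Decompose wrap/1: Y2 ≐ tup(wrap(q(zero)), tup(d, d, 6), wrap(6)).
Bind Y2 := tup(wrap(q(zero)), tup(d, d, 6), wrap(6)).
MGU = { U ↦ q(c), Y ↦ q(zero), R ↦ q(wrap(q(c))), B ↦ wrap(q(c)), S ↦ q(c), Y2 ↦ tup(wrap(q(zero)), tup(d, d, 6), wrap(6)) }, so Y2 ↦ tup(wrap(q(zero)), tup(d, d, 6), wrap(6)).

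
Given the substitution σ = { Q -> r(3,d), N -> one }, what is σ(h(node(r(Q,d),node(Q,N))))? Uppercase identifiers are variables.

Replace each occurrence of Q with r(3,d).
Replace each occurrence of N with one.
Result: h(node(r(r(3,d),d),node(r(3,d),one))).

h(node(r(r(3,d),d),node(r(3,d),one)))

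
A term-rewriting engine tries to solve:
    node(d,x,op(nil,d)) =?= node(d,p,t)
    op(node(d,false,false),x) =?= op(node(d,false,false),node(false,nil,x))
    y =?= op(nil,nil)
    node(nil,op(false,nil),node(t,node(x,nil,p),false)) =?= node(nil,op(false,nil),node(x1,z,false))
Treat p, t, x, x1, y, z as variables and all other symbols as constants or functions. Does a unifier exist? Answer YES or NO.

Decompose node/3: d =?= d,  x =?= p,  op(nil,d) =?= t.
Delete trivial equation d =?= d.
Bind x := p; substituting into the 2 remaining equations that mention x gives: op(node(d,false,false),p) =?= op(node(d,false,false),node(false,nil,p)),  node(nil,op(false,nil),node(t,node(p,nil,p),false)) =?= node(nil,op(false,nil),node(x1,z,false)).
Bind t := op(nil,d); substituting into the one remaining equation that mentions t gives: node(nil,op(false,nil),node(op(nil,d),node(p,nil,p),false)) =?= node(nil,op(false,nil),node(x1,z,false)).
Decompose op/2: node(d,false,false) =?= node(d,false,false),  p =?= node(false,nil,p).
Delete trivial equation node(d,false,false) =?= node(d,false,false).
Occurs check fails: p occurs in node(false,nil,p); the equation p =?= node(false,nil,p) has no finite solution.

NO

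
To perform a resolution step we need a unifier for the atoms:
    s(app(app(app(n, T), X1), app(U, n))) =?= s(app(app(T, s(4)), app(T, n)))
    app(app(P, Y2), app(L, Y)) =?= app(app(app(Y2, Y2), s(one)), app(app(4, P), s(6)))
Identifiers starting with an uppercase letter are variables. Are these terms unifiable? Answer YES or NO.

Decompose s/1: app(app(app(n, T), X1), app(U, n)) =?= app(app(T, s(4)), app(T, n)).
Decompose app/2: app(app(n, T), X1) =?= app(T, s(4)),  app(U, n) =?= app(T, n).
Decompose app/2: app(n, T) =?= T,  X1 =?= s(4).
Occurs check fails: T occurs in app(n, T); the equation T =?= app(n, T) has no finite solution.

NO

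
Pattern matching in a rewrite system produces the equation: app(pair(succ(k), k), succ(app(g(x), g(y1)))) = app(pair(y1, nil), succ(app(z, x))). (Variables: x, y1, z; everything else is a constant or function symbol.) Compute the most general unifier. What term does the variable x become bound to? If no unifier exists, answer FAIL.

Decompose app/2: pair(succ(k), k) = pair(y1, nil),  succ(app(g(x), g(y1))) = succ(app(z, x)).
Decompose pair/2: succ(k) = y1,  k = nil.
Bind y1 := succ(k); substituting into the one remaining equation that mentions y1 gives: succ(app(g(x), g(succ(k)))) = succ(app(z, x)).
Clash: constants k and nil differ; no unifier exists.

FAIL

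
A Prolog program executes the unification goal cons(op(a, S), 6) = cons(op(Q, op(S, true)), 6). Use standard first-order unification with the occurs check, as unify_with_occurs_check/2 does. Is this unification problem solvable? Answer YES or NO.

NO

Decompose cons/2: op(a, S) = op(Q, op(S, true)),  6 = 6.
Decompose op/2: a = Q,  S = op(S, true).
Bind Q := a; no other remaining equation mentions Q.
Occurs check fails: S occurs in op(S, true); the equation S = op(S, true) has no finite solution.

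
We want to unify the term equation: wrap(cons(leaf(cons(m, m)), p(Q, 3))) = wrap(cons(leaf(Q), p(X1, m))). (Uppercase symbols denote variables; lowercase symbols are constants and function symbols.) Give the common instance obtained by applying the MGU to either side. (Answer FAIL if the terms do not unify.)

Decompose wrap/1: cons(leaf(cons(m, m)), p(Q, 3)) = cons(leaf(Q), p(X1, m)).
Decompose cons/2: leaf(cons(m, m)) = leaf(Q),  p(Q, 3) = p(X1, m).
Decompose leaf/1: cons(m, m) = Q.
Bind Q := cons(m, m); substituting into the remaining equation gives: p(cons(m, m), 3) = p(X1, m).
Decompose p/2: cons(m, m) = X1,  3 = m.
Bind X1 := cons(m, m); no other remaining equation mentions X1.
Clash: constants 3 and m differ; no unifier exists.

FAIL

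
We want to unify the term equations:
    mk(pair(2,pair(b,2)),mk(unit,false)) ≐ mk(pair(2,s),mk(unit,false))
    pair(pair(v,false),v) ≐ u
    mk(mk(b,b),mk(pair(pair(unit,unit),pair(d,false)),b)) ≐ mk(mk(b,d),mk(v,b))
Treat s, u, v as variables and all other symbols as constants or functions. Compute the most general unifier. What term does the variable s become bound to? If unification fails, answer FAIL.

FAIL

Decompose mk/2: pair(2,pair(b,2)) ≐ pair(2,s),  mk(unit,false) ≐ mk(unit,false).
Decompose pair/2: 2 ≐ 2,  pair(b,2) ≐ s.
Delete trivial equation 2 ≐ 2.
Bind s := pair(b,2); no other remaining equation mentions s.
Delete trivial equation mk(unit,false) ≐ mk(unit,false).
Bind u := pair(pair(v,false),v); no other remaining equation mentions u.
Decompose mk/2: mk(b,b) ≐ mk(b,d),  mk(pair(pair(unit,unit),pair(d,false)),b) ≐ mk(v,b).
Decompose mk/2: b ≐ b,  b ≐ d.
Delete trivial equation b ≐ b.
Clash: constants b and d differ; no unifier exists.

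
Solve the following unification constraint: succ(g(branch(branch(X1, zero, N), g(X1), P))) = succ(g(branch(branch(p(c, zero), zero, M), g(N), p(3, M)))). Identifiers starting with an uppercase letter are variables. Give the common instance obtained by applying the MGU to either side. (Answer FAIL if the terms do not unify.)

succ(g(branch(branch(p(c, zero), zero, p(c, zero)), g(p(c, zero)), p(3, p(c, zero)))))

Decompose succ/1: g(branch(branch(X1, zero, N), g(X1), P)) = g(branch(branch(p(c, zero), zero, M), g(N), p(3, M))).
Decompose g/1: branch(branch(X1, zero, N), g(X1), P) = branch(branch(p(c, zero), zero, M), g(N), p(3, M)).
Decompose branch/3: branch(X1, zero, N) = branch(p(c, zero), zero, M),  g(X1) = g(N),  P = p(3, M).
Decompose branch/3: X1 = p(c, zero),  zero = zero,  N = M.
Bind X1 := p(c, zero); substituting into the one remaining equation that mentions X1 gives: g(p(c, zero)) = g(N).
Delete trivial equation zero = zero.
Bind N := M; substituting into the one remaining equation that mentions N gives: g(p(c, zero)) = g(M).
Decompose g/1: p(c, zero) = M.
Bind M := p(c, zero); substituting into the remaining equation gives: P = p(3, p(c, zero)). Substituting into the earlier binding gives N := p(c, zero).
Bind P := p(3, p(c, zero)).
Applying the MGU to either side gives succ(g(branch(branch(p(c, zero), zero, p(c, zero)), g(p(c, zero)), p(3, p(c, zero))))).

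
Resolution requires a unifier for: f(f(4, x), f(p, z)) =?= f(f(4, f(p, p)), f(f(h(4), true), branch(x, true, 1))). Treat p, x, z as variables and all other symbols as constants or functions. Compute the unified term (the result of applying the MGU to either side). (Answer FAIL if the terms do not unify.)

f(f(4, f(f(h(4), true), f(h(4), true))), f(f(h(4), true), branch(f(f(h(4), true), f(h(4), true)), true, 1)))

Decompose f/2: f(4, x) =?= f(4, f(p, p)),  f(p, z) =?= f(f(h(4), true), branch(x, true, 1)).
Decompose f/2: 4 =?= 4,  x =?= f(p, p).
Delete trivial equation 4 =?= 4.
Bind x := f(p, p); substituting into the remaining equation gives: f(p, z) =?= f(f(h(4), true), branch(f(p, p), true, 1)).
Decompose f/2: p =?= f(h(4), true),  z =?= branch(f(p, p), true, 1).
Bind p := f(h(4), true); substituting into the remaining equation gives: z =?= branch(f(f(h(4), true), f(h(4), true)), true, 1). Substituting into the earlier binding gives x := f(f(h(4), true), f(h(4), true)).
Bind z := branch(f(f(h(4), true), f(h(4), true)), true, 1).
Applying the MGU to either side gives f(f(4, f(f(h(4), true), f(h(4), true))), f(f(h(4), true), branch(f(f(h(4), true), f(h(4), true)), true, 1))).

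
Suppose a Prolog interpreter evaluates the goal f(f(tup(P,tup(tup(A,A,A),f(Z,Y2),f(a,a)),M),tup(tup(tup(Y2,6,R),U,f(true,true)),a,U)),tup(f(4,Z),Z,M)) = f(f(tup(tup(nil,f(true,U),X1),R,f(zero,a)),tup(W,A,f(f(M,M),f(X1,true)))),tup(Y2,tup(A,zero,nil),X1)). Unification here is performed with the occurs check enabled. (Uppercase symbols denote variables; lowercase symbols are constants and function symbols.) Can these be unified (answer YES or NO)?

Decompose f/2: f(tup(P,tup(tup(A,A,A),f(Z,Y2),f(a,a)),M),tup(tup(tup(Y2,6,R),U,f(true,true)),a,U)) = f(tup(tup(nil,f(true,U),X1),R,f(zero,a)),tup(W,A,f(f(M,M),f(X1,true)))),  tup(f(4,Z),Z,M) = tup(Y2,tup(A,zero,nil),X1).
Decompose f/2: tup(P,tup(tup(A,A,A),f(Z,Y2),f(a,a)),M) = tup(tup(nil,f(true,U),X1),R,f(zero,a)),  tup(tup(tup(Y2,6,R),U,f(true,true)),a,U) = tup(W,A,f(f(M,M),f(X1,true))).
Decompose tup/3: P = tup(nil,f(true,U),X1),  tup(tup(A,A,A),f(Z,Y2),f(a,a)) = R,  M = f(zero,a).
Bind P := tup(nil,f(true,U),X1); no other remaining equation mentions P.
Bind R := tup(tup(A,A,A),f(Z,Y2),f(a,a)); substituting into the one remaining equation that mentions R gives: tup(tup(tup(Y2,6,tup(tup(A,A,A),f(Z,Y2),f(a,a))),U,f(true,true)),a,U) = tup(W,A,f(f(M,M),f(X1,true))).
Bind M := f(zero,a); substituting into the remaining equations gives: tup(tup(tup(Y2,6,tup(tup(A,A,A),f(Z,Y2),f(a,a))),U,f(true,true)),a,U) = tup(W,A,f(f(f(zero,a),f(zero,a)),f(X1,true))),  tup(f(4,Z),Z,f(zero,a)) = tup(Y2,tup(A,zero,nil),X1).
Decompose tup/3: tup(tup(Y2,6,tup(tup(A,A,A),f(Z,Y2),f(a,a))),U,f(true,true)) = W,  a = A,  U = f(f(f(zero,a),f(zero,a)),f(X1,true)).
Bind W := tup(tup(Y2,6,tup(tup(A,A,A),f(Z,Y2),f(a,a))),U,f(true,true)); no other remaining equation mentions W.
Bind A := a; substituting into the one remaining equation that mentions A gives: tup(f(4,Z),Z,f(zero,a)) = tup(Y2,tup(a,zero,nil),X1). Substituting into the earlier bindings gives R := tup(tup(a,a,a),f(Z,Y2),f(a,a)), W := tup(tup(Y2,6,tup(tup(a,a,a),f(Z,Y2),f(a,a))),U,f(true,true)).
Bind U := f(f(f(zero,a),f(zero,a)),f(X1,true)); no other remaining equation mentions U. Substituting into the earlier bindings gives P := tup(nil,f(true,f(f(f(zero,a),f(zero,a)),f(X1,true))),X1), W := tup(tup(Y2,6,tup(tup(a,a,a),f(Z,Y2),f(a,a))),f(f(f(zero,a),f(zero,a)),f(X1,true)),f(true,true)).
Decompose tup/3: f(4,Z) = Y2,  Z = tup(a,zero,nil),  f(zero,a) = X1.
Bind Y2 := f(4,Z); no other remaining equation mentions Y2. Substituting into the earlier bindings gives R := tup(tup(a,a,a),f(Z,f(4,Z)),f(a,a)), W := tup(tup(f(4,Z),6,tup(tup(a,a,a),f(Z,f(4,Z)),f(a,a))),f(f(f(zero,a),f(zero,a)),f(X1,true)),f(true,true)).
Bind Z := tup(a,zero,nil); no other remaining equation mentions Z. Substituting into the earlier bindings gives R := tup(tup(a,a,a),f(tup(a,zero,nil),f(4,tup(a,zero,nil))),f(a,a)), W := tup(tup(f(4,tup(a,zero,nil)),6,tup(tup(a,a,a),f(tup(a,zero,nil),f(4,tup(a,zero,nil))),f(a,a))),f(f(f(zero,a),f(zero,a)),f(X1,true)),f(true,true)), Y2 := f(4,tup(a,zero,nil)).
Bind X1 := f(zero,a). Substituting into the earlier bindings gives P := tup(nil,f(true,f(f(f(zero,a),f(zero,a)),f(f(zero,a),true))),f(zero,a)), W := tup(tup(f(4,tup(a,zero,nil)),6,tup(tup(a,a,a),f(tup(a,zero,nil),f(4,tup(a,zero,nil))),f(a,a))),f(f(f(zero,a),f(zero,a)),f(f(zero,a),true)),f(true,true)), U := f(f(f(zero,a),f(zero,a)),f(f(zero,a),true)).
No equations remain and no clash or occurs-check failure arose, so a unifier exists.

YES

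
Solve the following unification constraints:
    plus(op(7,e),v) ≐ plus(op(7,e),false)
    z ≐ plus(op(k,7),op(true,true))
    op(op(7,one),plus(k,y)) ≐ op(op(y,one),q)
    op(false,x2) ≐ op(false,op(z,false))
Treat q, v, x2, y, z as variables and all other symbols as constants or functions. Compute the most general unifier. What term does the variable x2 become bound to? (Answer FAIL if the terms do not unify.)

Decompose plus/2: op(7,e) ≐ op(7,e),  v ≐ false.
Delete trivial equation op(7,e) ≐ op(7,e).
Bind v := false; no other remaining equation mentions v.
Bind z := plus(op(k,7),op(true,true)); substituting into the one remaining equation that mentions z gives: op(false,x2) ≐ op(false,op(plus(op(k,7),op(true,true)),false)).
Decompose op/2: op(7,one) ≐ op(y,one),  plus(k,y) ≐ q.
Decompose op/2: 7 ≐ y,  one ≐ one.
Bind y := 7; substituting into the one remaining equation that mentions y gives: plus(k,7) ≐ q.
Delete trivial equation one ≐ one.
Bind q := plus(k,7); no other remaining equation mentions q.
Decompose op/2: false ≐ false,  x2 ≐ op(plus(op(k,7),op(true,true)),false).
Delete trivial equation false ≐ false.
Bind x2 := op(plus(op(k,7),op(true,true)),false).
MGU = { v ↦ false, z ↦ plus(op(k,7),op(true,true)), y ↦ 7, q ↦ plus(k,7), x2 ↦ op(plus(op(k,7),op(true,true)),false) }, so x2 ↦ op(plus(op(k,7),op(true,true)),false).

op(plus(op(k,7),op(true,true)),false)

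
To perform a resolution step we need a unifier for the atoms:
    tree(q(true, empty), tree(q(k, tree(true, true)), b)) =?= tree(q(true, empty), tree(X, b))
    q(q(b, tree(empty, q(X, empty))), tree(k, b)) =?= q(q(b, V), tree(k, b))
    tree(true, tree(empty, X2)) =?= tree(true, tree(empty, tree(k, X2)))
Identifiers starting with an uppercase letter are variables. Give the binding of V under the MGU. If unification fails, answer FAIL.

FAIL

Decompose tree/2: q(true, empty) =?= q(true, empty),  tree(q(k, tree(true, true)), b) =?= tree(X, b).
Delete trivial equation q(true, empty) =?= q(true, empty).
Decompose tree/2: q(k, tree(true, true)) =?= X,  b =?= b.
Bind X := q(k, tree(true, true)); substituting into the one remaining equation that mentions X gives: q(q(b, tree(empty, q(q(k, tree(true, true)), empty))), tree(k, b)) =?= q(q(b, V), tree(k, b)).
Delete trivial equation b =?= b.
Decompose q/2: q(b, tree(empty, q(q(k, tree(true, true)), empty))) =?= q(b, V),  tree(k, b) =?= tree(k, b).
Decompose q/2: b =?= b,  tree(empty, q(q(k, tree(true, true)), empty)) =?= V.
Delete trivial equation b =?= b.
Bind V := tree(empty, q(q(k, tree(true, true)), empty)); no other remaining equation mentions V.
Delete trivial equation tree(k, b) =?= tree(k, b).
Decompose tree/2: true =?= true,  tree(empty, X2) =?= tree(empty, tree(k, X2)).
Delete trivial equation true =?= true.
Decompose tree/2: empty =?= empty,  X2 =?= tree(k, X2).
Delete trivial equation empty =?= empty.
Occurs check fails: X2 occurs in tree(k, X2); the equation X2 =?= tree(k, X2) has no finite solution.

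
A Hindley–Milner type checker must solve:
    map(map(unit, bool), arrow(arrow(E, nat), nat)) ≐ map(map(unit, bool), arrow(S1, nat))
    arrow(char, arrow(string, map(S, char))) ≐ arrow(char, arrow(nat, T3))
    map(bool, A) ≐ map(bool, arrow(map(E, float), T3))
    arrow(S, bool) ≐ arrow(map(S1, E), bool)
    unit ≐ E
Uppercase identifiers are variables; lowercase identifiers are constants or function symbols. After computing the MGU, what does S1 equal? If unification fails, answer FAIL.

Decompose map/2: map(unit, bool) ≐ map(unit, bool),  arrow(arrow(E, nat), nat) ≐ arrow(S1, nat).
Delete trivial equation map(unit, bool) ≐ map(unit, bool).
Decompose arrow/2: arrow(E, nat) ≐ S1,  nat ≐ nat.
Bind S1 := arrow(E, nat); substituting into the one remaining equation that mentions S1 gives: arrow(S, bool) ≐ arrow(map(arrow(E, nat), E), bool).
Delete trivial equation nat ≐ nat.
Decompose arrow/2: char ≐ char,  arrow(string, map(S, char)) ≐ arrow(nat, T3).
Delete trivial equation char ≐ char.
Decompose arrow/2: string ≐ nat,  map(S, char) ≐ T3.
Clash: constants string and nat differ; no unifier exists.

FAIL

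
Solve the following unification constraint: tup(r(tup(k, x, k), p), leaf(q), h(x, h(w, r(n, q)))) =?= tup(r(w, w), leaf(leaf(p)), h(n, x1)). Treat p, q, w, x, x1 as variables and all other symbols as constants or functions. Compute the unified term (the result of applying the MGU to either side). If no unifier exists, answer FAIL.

tup(r(tup(k, n, k), tup(k, n, k)), leaf(leaf(tup(k, n, k))), h(n, h(tup(k, n, k), r(n, leaf(tup(k, n, k))))))

Decompose tup/3: r(tup(k, x, k), p) =?= r(w, w),  leaf(q) =?= leaf(leaf(p)),  h(x, h(w, r(n, q))) =?= h(n, x1).
Decompose r/2: tup(k, x, k) =?= w,  p =?= w.
Bind w := tup(k, x, k); substituting into the 2 remaining equations that mention w gives: p =?= tup(k, x, k),  h(x, h(tup(k, x, k), r(n, q))) =?= h(n, x1).
Bind p := tup(k, x, k); substituting into the one remaining equation that mentions p gives: leaf(q) =?= leaf(leaf(tup(k, x, k))).
Decompose leaf/1: q =?= leaf(tup(k, x, k)).
Bind q := leaf(tup(k, x, k)); substituting into the remaining equation gives: h(x, h(tup(k, x, k), r(n, leaf(tup(k, x, k))))) =?= h(n, x1).
Decompose h/2: x =?= n,  h(tup(k, x, k), r(n, leaf(tup(k, x, k)))) =?= x1.
Bind x := n; substituting into the remaining equation gives: h(tup(k, n, k), r(n, leaf(tup(k, n, k)))) =?= x1. Substituting into the earlier bindings gives w := tup(k, n, k), p := tup(k, n, k), q := leaf(tup(k, n, k)).
Bind x1 := h(tup(k, n, k), r(n, leaf(tup(k, n, k)))).
Applying the MGU to either side gives tup(r(tup(k, n, k), tup(k, n, k)), leaf(leaf(tup(k, n, k))), h(n, h(tup(k, n, k), r(n, leaf(tup(k, n, k)))))).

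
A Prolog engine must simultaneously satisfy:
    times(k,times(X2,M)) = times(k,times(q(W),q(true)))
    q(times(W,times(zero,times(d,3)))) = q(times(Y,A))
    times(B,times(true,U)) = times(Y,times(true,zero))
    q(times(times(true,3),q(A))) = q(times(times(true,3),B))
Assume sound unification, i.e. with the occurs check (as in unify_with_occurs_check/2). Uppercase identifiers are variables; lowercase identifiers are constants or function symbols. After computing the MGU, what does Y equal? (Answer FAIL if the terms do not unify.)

Decompose times/2: k = k,  times(X2,M) = times(q(W),q(true)).
Delete trivial equation k = k.
Decompose times/2: X2 = q(W),  M = q(true).
Bind X2 := q(W); no other remaining equation mentions X2.
Bind M := q(true); no other remaining equation mentions M.
Decompose q/1: times(W,times(zero,times(d,3))) = times(Y,A).
Decompose times/2: W = Y,  times(zero,times(d,3)) = A.
Bind W := Y; no other remaining equation mentions W. Substituting into the earlier binding gives X2 := q(Y).
Bind A := times(zero,times(d,3)); substituting into the one remaining equation that mentions A gives: q(times(times(true,3),q(times(zero,times(d,3))))) = q(times(times(true,3),B)).
Decompose times/2: B = Y,  times(true,U) = times(true,zero).
Bind B := Y; substituting into the one remaining equation that mentions B gives: q(times(times(true,3),q(times(zero,times(d,3))))) = q(times(times(true,3),Y)).
Decompose times/2: true = true,  U = zero.
Delete trivial equation true = true.
Bind U := zero; no other remaining equation mentions U.
Decompose q/1: times(times(true,3),q(times(zero,times(d,3)))) = times(times(true,3),Y).
Decompose times/2: times(true,3) = times(true,3),  q(times(zero,times(d,3))) = Y.
Delete trivial equation times(true,3) = times(true,3).
Bind Y := q(times(zero,times(d,3))). Substituting into the earlier bindings gives X2 := q(q(times(zero,times(d,3)))), W := q(times(zero,times(d,3))), B := q(times(zero,times(d,3))).
MGU = { X2 = q(q(times(zero,times(d,3)))), M = q(true), W = q(times(zero,times(d,3))), A = times(zero,times(d,3)), B = q(times(zero,times(d,3))), U = zero, Y = q(times(zero,times(d,3))) }, so Y = q(times(zero,times(d,3))).

q(times(zero,times(d,3)))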